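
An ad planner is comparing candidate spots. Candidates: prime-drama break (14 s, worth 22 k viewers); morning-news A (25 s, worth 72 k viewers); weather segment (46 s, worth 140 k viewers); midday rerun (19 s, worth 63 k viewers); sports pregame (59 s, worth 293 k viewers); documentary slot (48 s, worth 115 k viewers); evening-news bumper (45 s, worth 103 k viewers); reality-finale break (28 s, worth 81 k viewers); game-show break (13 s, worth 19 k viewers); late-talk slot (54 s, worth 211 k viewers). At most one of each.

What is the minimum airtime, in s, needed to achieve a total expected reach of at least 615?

157

Minimise s subject to total expected reach ≥ 615.
morning-news A + midday rerun + sports pregame + late-talk slot reaches 639 using 157 s.
Below 157 s the best achievable stays under 615.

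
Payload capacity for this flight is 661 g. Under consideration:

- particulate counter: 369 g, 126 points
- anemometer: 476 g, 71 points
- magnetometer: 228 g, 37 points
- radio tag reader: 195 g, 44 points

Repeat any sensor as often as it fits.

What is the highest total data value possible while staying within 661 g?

170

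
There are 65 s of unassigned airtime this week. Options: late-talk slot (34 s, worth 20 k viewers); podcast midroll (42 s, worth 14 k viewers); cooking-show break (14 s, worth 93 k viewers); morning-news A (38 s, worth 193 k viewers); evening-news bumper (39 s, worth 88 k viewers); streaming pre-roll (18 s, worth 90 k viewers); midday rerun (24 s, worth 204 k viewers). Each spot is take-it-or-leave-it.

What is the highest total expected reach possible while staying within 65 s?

397

By expected reach per s: midday rerun 8.50, cooking-show break 6.64, morning-news A 5.08, streaming pre-roll 5.00 lead.
A density-first pass picks cooking-show break + streaming pre-roll + midday rerun — 387 at 56 s.
The 32 s tied up in cooking-show break and streaming pre-roll is better spent on morning-news A — total rises to 397 (62 s).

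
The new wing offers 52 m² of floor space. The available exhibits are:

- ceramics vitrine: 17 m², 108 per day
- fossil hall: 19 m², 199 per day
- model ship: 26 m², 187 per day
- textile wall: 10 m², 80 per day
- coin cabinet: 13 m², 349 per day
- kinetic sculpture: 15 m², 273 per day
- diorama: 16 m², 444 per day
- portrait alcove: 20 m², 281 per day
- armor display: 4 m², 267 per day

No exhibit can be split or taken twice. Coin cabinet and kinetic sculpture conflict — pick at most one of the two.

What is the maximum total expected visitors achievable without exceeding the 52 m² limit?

Taking fossil hall + coin cabinet + diorama + armor display: 52 m² used, 1259 in expected visitors.
Runner-up ceramics vitrine + coin cabinet + diorama + armor display tops out at 1168.

1259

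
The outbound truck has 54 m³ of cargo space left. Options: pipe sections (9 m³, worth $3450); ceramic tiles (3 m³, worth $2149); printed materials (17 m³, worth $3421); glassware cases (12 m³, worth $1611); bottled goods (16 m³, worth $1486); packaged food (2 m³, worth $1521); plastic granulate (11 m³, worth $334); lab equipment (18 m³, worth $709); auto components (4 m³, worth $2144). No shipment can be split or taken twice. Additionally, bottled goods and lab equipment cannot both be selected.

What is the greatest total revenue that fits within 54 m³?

14296

By revenue per m³: packaged food 760.50, ceramic tiles 716.33, auto components 536.00, pipe sections 383.33 lead.
Pipe sections + ceramic tiles + printed materials + glassware cases + packaged food + auto components uses 47 of the 54 m³ and totals 14296.
The closest alternative, pipe sections + ceramic tiles + printed materials + bottled goods + packaged food + auto components, reaches only 14171.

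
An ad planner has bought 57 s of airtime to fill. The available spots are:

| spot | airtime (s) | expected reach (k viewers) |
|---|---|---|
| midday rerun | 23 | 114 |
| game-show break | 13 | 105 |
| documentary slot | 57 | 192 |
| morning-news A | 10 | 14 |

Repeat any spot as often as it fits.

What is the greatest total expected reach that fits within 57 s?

420

Taking 4×game-show break: 52 s used, 420 in expected reach.
Every other selection either busts 57 s or fails to beat 420.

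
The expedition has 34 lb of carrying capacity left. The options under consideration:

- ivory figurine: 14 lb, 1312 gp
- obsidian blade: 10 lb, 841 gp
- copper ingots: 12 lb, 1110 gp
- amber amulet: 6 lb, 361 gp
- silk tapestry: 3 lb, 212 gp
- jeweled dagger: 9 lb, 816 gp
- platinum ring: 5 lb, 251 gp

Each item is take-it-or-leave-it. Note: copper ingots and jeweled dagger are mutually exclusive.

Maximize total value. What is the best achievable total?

Density check — ivory figurine 93.71, copper ingots 92.50, jeweled dagger 90.67, obsidian blade 84.10 are the best per lb.
Greedy by ratio would take ivory figurine + copper ingots + silk tapestry + platinum ring: 34 lb used, total 2885.
Reworking the packing: ivory figurine + obsidian blade + jeweled dagger uses 33 lb and improves the total to 2969.

2969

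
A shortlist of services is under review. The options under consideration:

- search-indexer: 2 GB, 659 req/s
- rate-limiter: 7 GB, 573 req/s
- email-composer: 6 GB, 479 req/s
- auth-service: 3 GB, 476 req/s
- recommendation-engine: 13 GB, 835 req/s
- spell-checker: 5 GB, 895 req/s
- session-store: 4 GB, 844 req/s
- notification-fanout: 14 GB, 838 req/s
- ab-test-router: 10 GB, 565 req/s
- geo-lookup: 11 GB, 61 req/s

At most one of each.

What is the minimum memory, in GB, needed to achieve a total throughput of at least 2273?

Need the lightest bundle worth ≥ 2273.
search-indexer + spell-checker + session-store: 2398 throughput at 11 GB.
Below 11 GB the best achievable stays under 2273.

11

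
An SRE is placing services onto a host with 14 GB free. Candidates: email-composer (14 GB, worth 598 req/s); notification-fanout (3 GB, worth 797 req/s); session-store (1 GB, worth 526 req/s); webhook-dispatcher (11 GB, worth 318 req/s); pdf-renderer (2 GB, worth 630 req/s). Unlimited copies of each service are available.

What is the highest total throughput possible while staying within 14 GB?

7364

14×session-store uses 14 of the 14 GB and totals 7364.
Every other selection either busts 14 GB or fails to beat 7364.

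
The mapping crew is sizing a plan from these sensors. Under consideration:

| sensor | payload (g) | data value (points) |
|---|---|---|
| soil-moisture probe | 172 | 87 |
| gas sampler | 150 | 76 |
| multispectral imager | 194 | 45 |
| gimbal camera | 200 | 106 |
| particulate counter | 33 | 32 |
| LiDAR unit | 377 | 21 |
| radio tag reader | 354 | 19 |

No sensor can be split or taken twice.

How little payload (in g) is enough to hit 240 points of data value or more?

Minimise g subject to total data value ≥ 240.
Taking soil-moisture probe + gas sampler + gimbal camera gives 269 (≥ 240) for 522 g.
No combination under 522 g hits 240.

522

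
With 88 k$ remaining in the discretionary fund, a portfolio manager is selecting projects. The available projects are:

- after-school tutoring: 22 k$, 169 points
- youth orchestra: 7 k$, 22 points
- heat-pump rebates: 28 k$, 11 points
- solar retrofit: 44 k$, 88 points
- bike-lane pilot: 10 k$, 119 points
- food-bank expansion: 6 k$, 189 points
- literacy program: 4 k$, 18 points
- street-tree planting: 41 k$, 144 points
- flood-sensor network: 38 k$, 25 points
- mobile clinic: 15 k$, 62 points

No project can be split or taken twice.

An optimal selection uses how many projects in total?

The maximum projected impact within 88 k$ is 643.
after-school tutoring + youth orchestra + bike-lane pilot + food-bank expansion + street-tree planting hits 643 at 86 k$.
Any selection reaching 643 contains exactly 5 projects.

5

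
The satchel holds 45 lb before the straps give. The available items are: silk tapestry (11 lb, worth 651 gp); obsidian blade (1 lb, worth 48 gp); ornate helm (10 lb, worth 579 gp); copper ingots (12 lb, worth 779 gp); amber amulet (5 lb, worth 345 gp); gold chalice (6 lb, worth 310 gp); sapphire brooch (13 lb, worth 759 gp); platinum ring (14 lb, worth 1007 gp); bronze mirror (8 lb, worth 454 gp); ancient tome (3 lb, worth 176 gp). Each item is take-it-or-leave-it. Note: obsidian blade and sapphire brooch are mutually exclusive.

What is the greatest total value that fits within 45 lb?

Best packing: silk tapestry + copper ingots + amber amulet + platinum ring + ancient tome — 45 lb, 2958 total.
No other feasible combination exceeds 2958.

2958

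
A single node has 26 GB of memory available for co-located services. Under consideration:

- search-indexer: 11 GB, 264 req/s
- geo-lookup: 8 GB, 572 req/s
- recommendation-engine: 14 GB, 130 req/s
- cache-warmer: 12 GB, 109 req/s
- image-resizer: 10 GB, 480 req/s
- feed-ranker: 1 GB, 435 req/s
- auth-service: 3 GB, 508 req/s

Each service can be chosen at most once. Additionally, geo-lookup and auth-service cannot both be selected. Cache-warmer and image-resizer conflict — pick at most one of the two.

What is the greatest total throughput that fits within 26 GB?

Search-indexer + image-resizer + feed-ranker + auth-service uses 25 of the 26 GB and totals 1687.
Runner-up geo-lookup + image-resizer + feed-ranker tops out at 1487.

1687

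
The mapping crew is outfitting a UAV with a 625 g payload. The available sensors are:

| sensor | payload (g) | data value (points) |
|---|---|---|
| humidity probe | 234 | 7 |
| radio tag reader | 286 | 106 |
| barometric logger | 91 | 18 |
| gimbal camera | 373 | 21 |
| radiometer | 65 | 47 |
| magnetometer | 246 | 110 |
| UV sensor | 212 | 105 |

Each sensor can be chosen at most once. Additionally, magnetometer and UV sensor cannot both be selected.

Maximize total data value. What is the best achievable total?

Density check — radiometer 0.72, UV sensor 0.50, magnetometer 0.45 are the best per g.
Radio tag reader + radiometer + magnetometer uses 597 of the 625 g and totals 263.
Runner-up radio tag reader + radiometer + UV sensor tops out at 258.

263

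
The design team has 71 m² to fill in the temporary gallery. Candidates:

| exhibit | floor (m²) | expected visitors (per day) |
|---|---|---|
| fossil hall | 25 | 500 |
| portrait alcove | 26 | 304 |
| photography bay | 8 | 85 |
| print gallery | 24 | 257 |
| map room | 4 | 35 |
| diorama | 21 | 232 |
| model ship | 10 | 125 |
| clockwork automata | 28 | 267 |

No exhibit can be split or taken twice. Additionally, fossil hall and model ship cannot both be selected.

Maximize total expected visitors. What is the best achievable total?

989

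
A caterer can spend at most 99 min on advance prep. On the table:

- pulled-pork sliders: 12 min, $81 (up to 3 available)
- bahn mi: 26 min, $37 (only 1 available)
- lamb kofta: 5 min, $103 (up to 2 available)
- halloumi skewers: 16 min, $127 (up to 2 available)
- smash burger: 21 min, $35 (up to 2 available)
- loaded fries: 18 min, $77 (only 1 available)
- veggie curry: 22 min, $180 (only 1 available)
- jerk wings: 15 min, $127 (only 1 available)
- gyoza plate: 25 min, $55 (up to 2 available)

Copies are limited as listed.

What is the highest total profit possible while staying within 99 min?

883

Taking the top-ratio dishes first gives pulled-pork sliders + 2×lamb kofta + 2×halloumi skewers + veggie curry + jerk wings for 848 (91 min).
Dropping halloumi skewers frees 16 min; slotting in 2×pulled-pork sliders (24 min) lifts the total to 883 at 99 min.
Nothing else within 99 min beats 883.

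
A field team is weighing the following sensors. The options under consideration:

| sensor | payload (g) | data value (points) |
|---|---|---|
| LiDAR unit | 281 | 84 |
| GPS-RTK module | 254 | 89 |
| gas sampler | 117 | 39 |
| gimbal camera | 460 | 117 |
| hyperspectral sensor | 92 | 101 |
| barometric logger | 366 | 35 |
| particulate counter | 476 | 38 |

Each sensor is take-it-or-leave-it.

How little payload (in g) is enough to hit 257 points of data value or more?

Look for the lowest-payload combination reaching 257.
LiDAR unit + GPS-RTK module + hyperspectral sensor: 274 data value at 627 g.
Any bundle with less than 627 g falls short of 257.

627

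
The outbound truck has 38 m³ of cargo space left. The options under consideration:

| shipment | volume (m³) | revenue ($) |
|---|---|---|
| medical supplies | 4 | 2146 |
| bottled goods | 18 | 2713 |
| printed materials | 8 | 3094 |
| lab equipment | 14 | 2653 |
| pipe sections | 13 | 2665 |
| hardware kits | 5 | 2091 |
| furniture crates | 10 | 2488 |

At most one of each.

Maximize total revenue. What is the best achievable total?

10393

Ranking by ratio (revenue/m³): medical supplies 536.50, hardware kits 418.20, printed materials 386.75.
Taking the top-ratio shipments first gives medical supplies + printed materials + hardware kits + furniture crates for 9819 (27 m³).
The 5 m³ tied up in hardware kits is better spent on pipe sections — total rises to 10393 (35 m³).
Runner-up medical supplies + printed materials + lab equipment + furniture crates tops out at 10381.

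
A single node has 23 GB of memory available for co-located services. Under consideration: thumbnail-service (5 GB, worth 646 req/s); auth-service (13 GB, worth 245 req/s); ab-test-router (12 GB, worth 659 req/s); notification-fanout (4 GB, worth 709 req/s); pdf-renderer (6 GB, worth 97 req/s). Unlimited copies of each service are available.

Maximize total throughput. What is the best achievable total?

By throughput per GB: notification-fanout 177.25, thumbnail-service 129.20, ab-test-router 54.92 lead.
The ratio ordering already packs tightly: 5×notification-fanout, 20 GB, 3545.
No other feasible combination exceeds 3545.

3545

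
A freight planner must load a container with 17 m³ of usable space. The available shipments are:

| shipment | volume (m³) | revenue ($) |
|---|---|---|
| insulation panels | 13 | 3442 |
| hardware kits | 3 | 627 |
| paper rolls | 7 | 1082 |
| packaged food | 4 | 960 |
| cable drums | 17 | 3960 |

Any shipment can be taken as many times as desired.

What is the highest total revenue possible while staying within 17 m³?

Ranking by ratio (revenue/m³): insulation panels 264.77, packaged food 240.00, cable drums 232.94.
The ratio ordering already packs tightly: insulation panels + packaged food, 17 m³, 4402.
Every other selection either busts 17 m³ or fails to beat 4402.

4402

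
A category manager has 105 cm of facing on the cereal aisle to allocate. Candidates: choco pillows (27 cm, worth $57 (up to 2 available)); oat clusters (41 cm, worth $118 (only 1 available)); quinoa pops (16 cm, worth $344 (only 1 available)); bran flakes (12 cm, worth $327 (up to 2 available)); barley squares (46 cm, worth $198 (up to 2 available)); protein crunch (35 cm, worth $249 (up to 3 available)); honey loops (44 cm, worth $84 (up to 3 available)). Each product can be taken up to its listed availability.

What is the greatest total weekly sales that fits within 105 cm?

1304

Density check — bran flakes 27.25, quinoa pops 21.50, protein crunch 7.11 are the best per cm.
Taking choco pillows + quinoa pops + 2×bran flakes + protein crunch: 102 cm used, 1304 in weekly sales.
Nothing else within 105 cm beats 1304.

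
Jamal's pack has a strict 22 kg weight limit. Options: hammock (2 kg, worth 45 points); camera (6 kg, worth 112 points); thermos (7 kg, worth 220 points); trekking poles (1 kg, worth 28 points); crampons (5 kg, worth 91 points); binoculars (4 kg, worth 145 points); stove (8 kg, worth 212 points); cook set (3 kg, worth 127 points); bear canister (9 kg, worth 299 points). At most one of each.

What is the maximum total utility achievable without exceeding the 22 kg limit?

719

Greedy by ratio would take hammock + trekking poles + binoculars + cook set + bear canister: 19 kg used, total 644.
Replace binoculars with thermos: the trade gains 75 net, giving 719 at 22 kg.
Runner-up hammock + thermos + binoculars + bear canister tops out at 709.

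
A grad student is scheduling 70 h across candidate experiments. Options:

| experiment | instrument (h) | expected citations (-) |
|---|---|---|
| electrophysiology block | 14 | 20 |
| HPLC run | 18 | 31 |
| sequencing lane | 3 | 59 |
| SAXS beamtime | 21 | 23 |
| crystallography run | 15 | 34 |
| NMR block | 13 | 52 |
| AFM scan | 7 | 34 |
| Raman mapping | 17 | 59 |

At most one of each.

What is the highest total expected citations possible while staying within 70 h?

258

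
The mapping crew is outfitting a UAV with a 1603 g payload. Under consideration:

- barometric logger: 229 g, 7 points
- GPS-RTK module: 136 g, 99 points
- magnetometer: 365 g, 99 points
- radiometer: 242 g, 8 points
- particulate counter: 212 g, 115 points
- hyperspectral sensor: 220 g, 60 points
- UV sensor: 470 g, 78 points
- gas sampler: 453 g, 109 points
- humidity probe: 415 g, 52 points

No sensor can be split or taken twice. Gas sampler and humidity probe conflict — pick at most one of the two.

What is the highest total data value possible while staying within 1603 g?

By data value per g: GPS-RTK module 0.73, particulate counter 0.54, hyperspectral sensor 0.27, magnetometer 0.27 lead.
GPS-RTK module + magnetometer + particulate counter + hyperspectral sensor + gas sampler uses 1386 of the 1603 g and totals 482.

482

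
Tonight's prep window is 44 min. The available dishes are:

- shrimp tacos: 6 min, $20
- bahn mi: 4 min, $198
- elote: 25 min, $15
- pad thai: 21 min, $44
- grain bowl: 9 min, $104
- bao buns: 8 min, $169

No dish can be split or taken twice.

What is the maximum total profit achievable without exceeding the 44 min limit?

515

A density-first pass picks shrimp tacos + bahn mi + grain bowl + bao buns — 491 at 27 min.
Dropping shrimp tacos frees 6 min; slotting in pad thai (21 min) lifts the total to 515 at 42 min.
Runner-up shrimp tacos + bahn mi + grain bowl + bao buns tops out at 491.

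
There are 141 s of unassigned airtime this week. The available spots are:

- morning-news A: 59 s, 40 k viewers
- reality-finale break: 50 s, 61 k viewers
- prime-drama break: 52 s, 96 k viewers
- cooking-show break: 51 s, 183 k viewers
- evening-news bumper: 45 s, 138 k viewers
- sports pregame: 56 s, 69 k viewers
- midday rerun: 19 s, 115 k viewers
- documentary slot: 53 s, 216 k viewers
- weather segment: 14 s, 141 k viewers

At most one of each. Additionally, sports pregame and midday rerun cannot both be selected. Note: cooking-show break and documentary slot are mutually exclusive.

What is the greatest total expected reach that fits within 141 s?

By expected reach per s: weather segment 10.07, midday rerun 6.05, documentary slot 4.08, cooking-show break 3.59 lead.
Taking evening-news bumper + midday rerun + documentary slot + weather segment: 131 s used, 610 in expected reach.
Runner-up cooking-show break + evening-news bumper + midday rerun + weather segment tops out at 577.

610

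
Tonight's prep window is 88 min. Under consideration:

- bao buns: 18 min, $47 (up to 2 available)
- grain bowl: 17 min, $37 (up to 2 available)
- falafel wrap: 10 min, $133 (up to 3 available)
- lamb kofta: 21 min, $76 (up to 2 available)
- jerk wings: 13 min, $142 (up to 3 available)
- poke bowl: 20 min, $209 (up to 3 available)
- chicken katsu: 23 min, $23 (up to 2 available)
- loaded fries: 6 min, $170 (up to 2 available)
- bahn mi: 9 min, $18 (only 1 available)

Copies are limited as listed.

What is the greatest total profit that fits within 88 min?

1232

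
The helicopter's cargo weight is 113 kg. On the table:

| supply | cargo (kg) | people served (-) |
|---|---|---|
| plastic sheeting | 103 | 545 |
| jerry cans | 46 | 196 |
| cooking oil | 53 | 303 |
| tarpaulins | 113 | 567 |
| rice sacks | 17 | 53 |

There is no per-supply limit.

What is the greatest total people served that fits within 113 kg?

606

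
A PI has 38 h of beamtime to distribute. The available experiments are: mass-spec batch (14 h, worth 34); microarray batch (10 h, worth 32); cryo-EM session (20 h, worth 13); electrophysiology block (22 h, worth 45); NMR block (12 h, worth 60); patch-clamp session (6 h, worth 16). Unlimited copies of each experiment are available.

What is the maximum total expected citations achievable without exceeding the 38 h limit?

180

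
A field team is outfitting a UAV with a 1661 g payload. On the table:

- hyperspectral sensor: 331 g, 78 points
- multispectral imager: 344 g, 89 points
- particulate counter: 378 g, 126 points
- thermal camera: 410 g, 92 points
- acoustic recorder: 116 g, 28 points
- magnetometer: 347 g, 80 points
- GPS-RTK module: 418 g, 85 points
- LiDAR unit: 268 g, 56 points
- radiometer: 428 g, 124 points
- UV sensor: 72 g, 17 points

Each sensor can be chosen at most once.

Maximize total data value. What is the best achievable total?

448

Ranking by ratio (data value/g): particulate counter 0.33, radiometer 0.29, multispectral imager 0.26.
The ratio heuristic lands on multispectral imager + particulate counter + acoustic recorder + LiDAR unit + radiometer + UV sensor (440) but leaves 55 g idle.
Dropping acoustic recorder and LiDAR unit frees 384 g; slotting in thermal camera (410 g) lifts the total to 448 at 1632 g.
Every other selection either busts 1661 g or fails to beat 448.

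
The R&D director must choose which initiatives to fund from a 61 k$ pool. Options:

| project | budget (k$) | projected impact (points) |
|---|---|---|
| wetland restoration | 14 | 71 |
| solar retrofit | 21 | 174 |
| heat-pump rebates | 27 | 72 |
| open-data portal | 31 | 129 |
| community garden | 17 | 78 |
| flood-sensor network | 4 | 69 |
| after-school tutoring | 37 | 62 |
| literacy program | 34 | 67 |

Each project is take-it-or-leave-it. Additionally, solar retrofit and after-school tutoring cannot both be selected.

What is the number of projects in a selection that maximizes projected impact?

Optimal total is 392.
For example wetland restoration + solar retrofit + community garden + flood-sensor network achieves it, using 56 k$.
All optima have 4 projects.

4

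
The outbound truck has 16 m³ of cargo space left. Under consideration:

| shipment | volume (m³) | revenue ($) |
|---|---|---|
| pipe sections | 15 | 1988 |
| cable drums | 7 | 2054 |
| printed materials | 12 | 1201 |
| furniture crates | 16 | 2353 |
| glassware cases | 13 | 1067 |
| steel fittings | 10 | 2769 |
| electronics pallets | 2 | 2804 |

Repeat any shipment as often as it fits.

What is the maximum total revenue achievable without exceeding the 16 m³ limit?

Best packing: 8×electronics pallets — 16 m³, 22432 total.
No other feasible combination exceeds 22432.

22432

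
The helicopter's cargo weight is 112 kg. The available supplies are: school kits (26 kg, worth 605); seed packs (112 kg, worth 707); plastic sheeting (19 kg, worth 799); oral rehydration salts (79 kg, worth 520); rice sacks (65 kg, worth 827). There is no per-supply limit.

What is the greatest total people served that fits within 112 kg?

3995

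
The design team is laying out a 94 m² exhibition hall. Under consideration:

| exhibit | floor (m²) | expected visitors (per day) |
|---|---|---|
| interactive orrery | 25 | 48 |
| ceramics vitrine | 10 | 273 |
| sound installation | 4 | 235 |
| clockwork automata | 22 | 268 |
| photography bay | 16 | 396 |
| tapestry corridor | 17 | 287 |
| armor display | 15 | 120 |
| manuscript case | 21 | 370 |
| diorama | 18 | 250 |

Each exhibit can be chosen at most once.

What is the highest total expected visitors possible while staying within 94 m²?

1829

Ranking by ratio (expected visitors/m²): sound installation 58.75, ceramics vitrine 27.30, photography bay 24.75, manuscript case 17.62.
Filling by ratio: ceramics vitrine + sound installation + photography bay + tapestry corridor + manuscript case + diorama for 1811, with 8 m² left unused.
Replace diorama with clockwork automata: the trade gains 18 net, giving 1829 at 90 m².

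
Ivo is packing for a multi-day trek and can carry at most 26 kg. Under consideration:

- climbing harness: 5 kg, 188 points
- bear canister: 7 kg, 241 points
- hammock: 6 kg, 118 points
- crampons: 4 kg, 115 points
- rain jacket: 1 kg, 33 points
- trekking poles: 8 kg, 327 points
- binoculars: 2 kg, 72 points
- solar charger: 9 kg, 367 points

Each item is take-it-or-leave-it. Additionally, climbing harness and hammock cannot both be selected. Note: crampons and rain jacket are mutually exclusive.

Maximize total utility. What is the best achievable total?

1007

The ratio heuristic lands on climbing harness + rain jacket + trekking poles + binoculars + solar charger (987) but leaves 1 kg idle.
Dropping climbing harness and rain jacket frees 6 kg; slotting in bear canister (7 kg) lifts the total to 1007 at 26 kg.
That's the maximum — no feasible swap from here does better than 1007.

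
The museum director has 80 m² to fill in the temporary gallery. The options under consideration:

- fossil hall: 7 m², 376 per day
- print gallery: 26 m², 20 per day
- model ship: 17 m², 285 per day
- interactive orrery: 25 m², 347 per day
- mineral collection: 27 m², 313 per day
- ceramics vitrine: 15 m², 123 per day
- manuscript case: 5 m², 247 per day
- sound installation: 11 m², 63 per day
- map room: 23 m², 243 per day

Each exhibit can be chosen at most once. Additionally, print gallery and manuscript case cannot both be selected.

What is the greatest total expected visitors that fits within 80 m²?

1498

Best packing: fossil hall + model ship + interactive orrery + manuscript case + map room — 77 m², 1498 total.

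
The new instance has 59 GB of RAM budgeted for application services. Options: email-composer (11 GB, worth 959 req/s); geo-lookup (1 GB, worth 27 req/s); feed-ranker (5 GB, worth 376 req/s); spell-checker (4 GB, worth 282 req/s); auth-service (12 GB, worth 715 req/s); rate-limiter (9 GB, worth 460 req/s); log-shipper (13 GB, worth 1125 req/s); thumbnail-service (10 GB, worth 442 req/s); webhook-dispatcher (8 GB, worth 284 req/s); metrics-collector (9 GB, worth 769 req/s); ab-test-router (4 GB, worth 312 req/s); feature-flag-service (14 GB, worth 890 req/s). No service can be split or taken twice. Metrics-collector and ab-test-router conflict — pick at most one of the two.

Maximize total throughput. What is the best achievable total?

Ranking by ratio (throughput/GB): email-composer 87.18, log-shipper 86.54, metrics-collector 85.44.
Taking email-composer + auth-service + log-shipper + metrics-collector + feature-flag-service: 59 GB used, 4458 in throughput.
An exhaustive check of the 4096 subsets confirms 4458.

4458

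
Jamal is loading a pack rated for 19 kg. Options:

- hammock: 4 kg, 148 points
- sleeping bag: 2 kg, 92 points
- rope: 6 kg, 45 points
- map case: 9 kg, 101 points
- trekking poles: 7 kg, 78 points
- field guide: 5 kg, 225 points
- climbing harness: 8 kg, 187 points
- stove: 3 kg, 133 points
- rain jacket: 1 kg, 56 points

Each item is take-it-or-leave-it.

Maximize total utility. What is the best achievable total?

693

Taking the top-ratio items first gives hammock + sleeping bag + field guide + stove + rain jacket for 654 (15 kg).
Replace hammock with climbing harness: the trade gains 39 net, giving 693 at 19 kg.
Runner-up hammock + sleeping bag + field guide + stove + rain jacket tops out at 654.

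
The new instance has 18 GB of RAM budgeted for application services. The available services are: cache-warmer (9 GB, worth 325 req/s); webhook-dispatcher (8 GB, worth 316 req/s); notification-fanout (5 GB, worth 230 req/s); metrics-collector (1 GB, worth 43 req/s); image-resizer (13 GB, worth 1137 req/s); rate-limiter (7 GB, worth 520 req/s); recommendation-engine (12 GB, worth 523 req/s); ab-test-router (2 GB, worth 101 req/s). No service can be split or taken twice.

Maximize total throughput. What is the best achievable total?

1367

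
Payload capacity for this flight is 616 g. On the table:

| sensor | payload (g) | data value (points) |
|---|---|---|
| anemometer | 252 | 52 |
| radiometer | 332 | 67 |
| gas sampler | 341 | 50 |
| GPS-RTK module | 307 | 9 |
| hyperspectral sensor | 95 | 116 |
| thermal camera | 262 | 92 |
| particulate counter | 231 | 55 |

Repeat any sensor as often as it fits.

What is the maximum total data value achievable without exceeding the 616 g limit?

696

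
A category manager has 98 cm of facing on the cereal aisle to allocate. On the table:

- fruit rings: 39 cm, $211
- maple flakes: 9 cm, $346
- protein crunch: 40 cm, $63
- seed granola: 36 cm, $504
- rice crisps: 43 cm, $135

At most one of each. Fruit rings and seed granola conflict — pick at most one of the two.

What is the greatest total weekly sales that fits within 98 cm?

985

By weekly sales per cm: maple flakes 38.44, seed granola 14.00, fruit rings 5.41, rice crisps 3.14 lead.
Maple flakes + seed granola + rice crisps uses 88 of the 98 cm and totals 985.
Next best is maple flakes + protein crunch + seed granola at 913 (85 cm) — short by 72.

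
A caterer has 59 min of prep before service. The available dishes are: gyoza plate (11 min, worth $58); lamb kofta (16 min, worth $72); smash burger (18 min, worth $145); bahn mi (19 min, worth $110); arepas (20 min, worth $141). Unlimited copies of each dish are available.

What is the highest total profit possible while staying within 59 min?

Best packing: 3×smash burger — 54 min, 435 total.
That's the maximum — no swap from here does better than 435.

435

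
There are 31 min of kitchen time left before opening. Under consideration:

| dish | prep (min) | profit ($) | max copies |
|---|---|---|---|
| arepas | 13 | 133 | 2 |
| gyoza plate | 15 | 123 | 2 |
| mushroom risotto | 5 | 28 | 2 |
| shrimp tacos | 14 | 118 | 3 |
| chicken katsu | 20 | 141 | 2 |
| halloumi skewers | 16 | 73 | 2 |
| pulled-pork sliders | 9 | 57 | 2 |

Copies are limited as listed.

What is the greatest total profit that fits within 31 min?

294

Density check — arepas 10.23, shrimp tacos 8.43, gyoza plate 8.20, chicken katsu 7.05 are the best per min.
Best packing: 2×arepas + mushroom risotto — 31 min, 294 total.
No other feasible combination exceeds 294.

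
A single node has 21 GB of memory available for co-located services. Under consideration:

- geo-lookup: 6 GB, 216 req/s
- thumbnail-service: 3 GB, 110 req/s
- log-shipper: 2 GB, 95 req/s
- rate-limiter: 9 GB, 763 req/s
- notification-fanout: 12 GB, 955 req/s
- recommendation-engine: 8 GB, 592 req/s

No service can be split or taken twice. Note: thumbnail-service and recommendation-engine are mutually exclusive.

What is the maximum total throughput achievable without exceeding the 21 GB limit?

Ranking by ratio (throughput/GB): rate-limiter 84.78, notification-fanout 79.58, recommendation-engine 74.00, log-shipper 47.50.
The ratio ordering already packs tightly: rate-limiter + notification-fanout, 21 GB, 1718.
Every other selection either busts 21 GB or breaks a pairing rule or fails to beat 1718.

1718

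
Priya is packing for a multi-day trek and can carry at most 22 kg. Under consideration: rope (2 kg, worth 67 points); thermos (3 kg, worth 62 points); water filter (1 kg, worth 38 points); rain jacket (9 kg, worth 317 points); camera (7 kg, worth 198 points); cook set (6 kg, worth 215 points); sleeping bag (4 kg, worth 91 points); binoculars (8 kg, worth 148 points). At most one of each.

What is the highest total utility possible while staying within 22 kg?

730

Greedy by ratio would take rope + water filter + rain jacket + cook set + sleeping bag: 22 kg used, total 728.
Replace rope and water filter and sleeping bag with camera: the trade gains 2 net, giving 730 at 22 kg.
Every other selection either busts 22 kg or fails to beat 730.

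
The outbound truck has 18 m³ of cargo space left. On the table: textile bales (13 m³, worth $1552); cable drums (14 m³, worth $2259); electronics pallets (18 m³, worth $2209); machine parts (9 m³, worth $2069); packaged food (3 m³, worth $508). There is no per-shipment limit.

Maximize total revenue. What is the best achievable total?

4138

Taking 2×machine parts: 18 m³ used, 4138 in revenue.
Nothing else within 18 m³ beats 4138.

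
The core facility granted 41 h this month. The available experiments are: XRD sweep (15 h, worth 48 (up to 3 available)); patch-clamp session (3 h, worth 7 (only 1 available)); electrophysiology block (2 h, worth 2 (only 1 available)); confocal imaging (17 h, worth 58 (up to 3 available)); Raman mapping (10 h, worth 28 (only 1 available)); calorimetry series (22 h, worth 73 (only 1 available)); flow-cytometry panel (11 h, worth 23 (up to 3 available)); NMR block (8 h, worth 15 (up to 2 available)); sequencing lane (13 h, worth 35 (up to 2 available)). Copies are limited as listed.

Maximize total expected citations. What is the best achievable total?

133

Taking the top-ratio experiments first gives patch-clamp session + electrophysiology block + 2×confocal imaging for 125 (39 h).
Replace patch-clamp session and confocal imaging with calorimetry series: the trade gains 8 net, giving 133 at 41 h.
That's the maximum — no swap from here does better than 133.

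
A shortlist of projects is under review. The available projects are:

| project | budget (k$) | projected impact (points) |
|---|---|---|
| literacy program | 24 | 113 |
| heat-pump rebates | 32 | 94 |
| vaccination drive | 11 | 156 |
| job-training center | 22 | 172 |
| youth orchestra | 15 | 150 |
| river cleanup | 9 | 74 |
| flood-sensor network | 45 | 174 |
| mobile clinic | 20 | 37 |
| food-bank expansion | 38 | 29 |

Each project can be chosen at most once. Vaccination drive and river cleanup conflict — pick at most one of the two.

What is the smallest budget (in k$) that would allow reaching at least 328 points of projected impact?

33

Need the lightest bundle worth ≥ 328.
vaccination drive + job-training center reaches 328 using 33 k$.
No combination under 33 k$ hits 328.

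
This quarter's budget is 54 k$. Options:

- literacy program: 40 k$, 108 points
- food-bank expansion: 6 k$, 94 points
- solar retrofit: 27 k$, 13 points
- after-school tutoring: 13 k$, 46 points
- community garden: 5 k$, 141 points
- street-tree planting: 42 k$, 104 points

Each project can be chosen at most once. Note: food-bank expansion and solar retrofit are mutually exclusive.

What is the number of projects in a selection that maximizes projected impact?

Optimal total is 343.
For example literacy program + food-bank expansion + community garden achieves it, using 51 k$.
Any selection reaching 343 contains exactly 3 projects.

3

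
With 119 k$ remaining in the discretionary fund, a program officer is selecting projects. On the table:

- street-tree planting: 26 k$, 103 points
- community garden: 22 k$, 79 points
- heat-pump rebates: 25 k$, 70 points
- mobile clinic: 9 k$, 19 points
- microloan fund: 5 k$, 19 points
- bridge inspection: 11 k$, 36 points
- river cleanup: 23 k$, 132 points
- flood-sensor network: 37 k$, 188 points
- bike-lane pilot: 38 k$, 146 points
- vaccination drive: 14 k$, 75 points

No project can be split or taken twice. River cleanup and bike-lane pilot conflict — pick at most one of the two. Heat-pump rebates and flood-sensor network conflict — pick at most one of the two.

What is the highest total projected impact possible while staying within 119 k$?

The ratio ordering already packs tightly: street-tree planting + microloan fund + bridge inspection + river cleanup + flood-sensor network + vaccination drive, 116 k$, 553.
Every other selection either busts 119 k$ or breaks a pairing rule or fails to beat 553.

553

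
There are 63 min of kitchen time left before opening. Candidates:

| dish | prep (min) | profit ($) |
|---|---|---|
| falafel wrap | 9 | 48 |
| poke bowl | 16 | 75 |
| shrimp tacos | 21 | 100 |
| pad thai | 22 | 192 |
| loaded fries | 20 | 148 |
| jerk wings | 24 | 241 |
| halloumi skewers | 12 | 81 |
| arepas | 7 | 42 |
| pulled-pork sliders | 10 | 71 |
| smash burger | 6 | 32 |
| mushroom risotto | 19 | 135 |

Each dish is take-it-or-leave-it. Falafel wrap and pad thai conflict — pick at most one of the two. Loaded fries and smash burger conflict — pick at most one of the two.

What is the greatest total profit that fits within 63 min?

546

Pad thai + jerk wings + arepas + pulled-pork sliders uses 63 of the 63 min and totals 546.
Runner-up pad thai + jerk wings + pulled-pork sliders + smash burger tops out at 536.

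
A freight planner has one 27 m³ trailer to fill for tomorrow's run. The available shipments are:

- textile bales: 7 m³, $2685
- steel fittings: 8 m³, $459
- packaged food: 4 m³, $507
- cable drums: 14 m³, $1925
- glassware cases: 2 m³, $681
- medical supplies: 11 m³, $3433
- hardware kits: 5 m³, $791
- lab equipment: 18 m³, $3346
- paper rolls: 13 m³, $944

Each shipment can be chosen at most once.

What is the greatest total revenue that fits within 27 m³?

7590

By revenue per m³: textile bales 383.57, glassware cases 340.50, medical supplies 312.09 lead.
Textile bales + glassware cases + medical supplies + hardware kits uses 25 of the 27 m³ and totals 7590.
Every other selection either busts 27 m³ or fails to beat 7590.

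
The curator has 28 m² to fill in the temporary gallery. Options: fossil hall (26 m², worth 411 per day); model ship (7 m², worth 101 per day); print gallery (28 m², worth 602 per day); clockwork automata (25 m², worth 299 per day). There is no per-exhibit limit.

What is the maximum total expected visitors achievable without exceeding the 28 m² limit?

602

Ranking by ratio (expected visitors/m²): print gallery 21.50, fossil hall 15.81, model ship 14.43.
Print gallery uses 28 of the 28 m² and totals 602.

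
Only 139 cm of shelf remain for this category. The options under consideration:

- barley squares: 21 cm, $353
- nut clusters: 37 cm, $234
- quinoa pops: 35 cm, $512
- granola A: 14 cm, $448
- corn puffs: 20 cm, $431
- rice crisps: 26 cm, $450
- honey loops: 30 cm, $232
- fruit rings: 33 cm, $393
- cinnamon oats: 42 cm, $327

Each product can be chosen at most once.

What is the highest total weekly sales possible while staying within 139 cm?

Taking the top-ratio products first gives barley squares + quinoa pops + granola A + corn puffs + rice crisps for 2194 (116 cm).
Dropping barley squares frees 21 cm; slotting in fruit rings (33 cm) lifts the total to 2234 at 128 cm.

2234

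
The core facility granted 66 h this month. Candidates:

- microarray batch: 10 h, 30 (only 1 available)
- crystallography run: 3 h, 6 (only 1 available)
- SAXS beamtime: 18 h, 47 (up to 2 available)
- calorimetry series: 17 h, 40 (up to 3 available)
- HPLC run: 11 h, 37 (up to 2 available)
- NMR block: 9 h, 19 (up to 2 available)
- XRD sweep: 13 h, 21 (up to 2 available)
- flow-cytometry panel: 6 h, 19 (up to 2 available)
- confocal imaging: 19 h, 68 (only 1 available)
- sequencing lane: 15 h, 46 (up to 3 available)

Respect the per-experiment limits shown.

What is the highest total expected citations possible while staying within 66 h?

218

By expected citations per h: confocal imaging 3.58, HPLC run 3.36, flow-cytometry panel 3.17 lead.
Greedy by ratio would take microarray batch + crystallography run + 2×HPLC run + 2×flow-cytometry panel + confocal imaging: 66 h used, total 216.
Replace crystallography run and 2×flow-cytometry panel with sequencing lane: the trade gains 2 net, giving 218 at 66 h.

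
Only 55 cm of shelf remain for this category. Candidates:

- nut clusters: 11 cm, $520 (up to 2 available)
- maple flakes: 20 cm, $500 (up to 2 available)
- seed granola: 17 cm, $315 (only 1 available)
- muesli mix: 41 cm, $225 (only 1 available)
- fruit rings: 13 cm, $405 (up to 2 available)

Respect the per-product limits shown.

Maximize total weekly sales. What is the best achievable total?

Taking the top-ratio products first gives 2×nut clusters + 2×fruit rings for 1850 (48 cm).
Replace fruit rings with maple flakes: the trade gains 95 net, giving 1945 at 55 cm.
No other feasible combination exceeds 1945.

1945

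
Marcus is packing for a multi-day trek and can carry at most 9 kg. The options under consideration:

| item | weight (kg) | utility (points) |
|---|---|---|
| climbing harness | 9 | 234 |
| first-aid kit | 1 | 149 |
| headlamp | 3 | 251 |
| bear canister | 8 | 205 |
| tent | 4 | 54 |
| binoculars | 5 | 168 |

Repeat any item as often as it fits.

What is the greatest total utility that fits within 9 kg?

1341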